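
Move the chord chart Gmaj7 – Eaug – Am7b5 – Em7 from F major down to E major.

F#maj7 D#aug G#m7b5 D#m7

F major down to E major is a minor second; each chord root moves by that interval while the quality stays the same.
Gmaj7: root G down a minor second → F#, giving F#maj7.
Eaug: root E down a minor second → D#, giving D#aug.
Am7b5: root A down a minor second → G#, giving G#m7b5.
Em7: root E down a minor second → D#, giving D#m7.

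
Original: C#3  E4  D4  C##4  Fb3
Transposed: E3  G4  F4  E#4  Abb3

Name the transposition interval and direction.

Take the first pair: C#3 → E3. C to E spans 3 letter names, so the interval is some kind of third.
C#3 to E3 is 3 semitones, which makes it a minor third; the second version is higher, so the direction is up.
Checking another pair — Fb3 → Abb3 — gives the same interval.

up a minor third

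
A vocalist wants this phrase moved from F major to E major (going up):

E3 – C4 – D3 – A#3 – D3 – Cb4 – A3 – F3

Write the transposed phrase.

D#4 B4 C#4 G##4 C#4 Bb4 G#4 E4

F major to E major up is a major seventh, so every note moves up by that interval.
E3 becomes D#4
C4 becomes B4
D3 becomes C#4
A#3 becomes G##4
D3 becomes C#4
Cb4 becomes Bb4
A3 becomes G#4
F3 becomes E4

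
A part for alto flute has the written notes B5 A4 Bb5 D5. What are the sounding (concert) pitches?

F#5 E4 F5 A4

Written C4 on the alto flute sounds as G3, a perfect fourth lower; apply that shift to every note.
B5 gives F#5
A4 gives E4
Bb5 gives F5
D5 gives A4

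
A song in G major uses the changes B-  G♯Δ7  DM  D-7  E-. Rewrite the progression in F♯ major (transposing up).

G major up to F♯ major is a major seventh; each chord root moves by that interval while the quality stays the same.
B-: root B up a major seventh → A#, giving A#-.
G♯Δ7: root G♯ up a major seventh → F##, giving F##Δ7.
DM: root D up a major seventh → C#, giving C#M.
D-7: root D up a major seventh → C#, giving C#-7.
E-: root E up a major seventh → D#, giving D#-.

A#- F##Δ7 C#M C#-7 D#-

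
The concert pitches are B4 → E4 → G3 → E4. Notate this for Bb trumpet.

C#5 F#4 A3 F#4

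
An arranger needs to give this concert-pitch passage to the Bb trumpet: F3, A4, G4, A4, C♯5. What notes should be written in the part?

Written C4 sounds as Bb3 on the Bb trumpet, so concert pitches are written a major second up.
F3 becomes G3
A4 becomes B4
G4 becomes A4
A4 becomes B4
C#5 becomes D#5

G3 B4 A4 B4 D#5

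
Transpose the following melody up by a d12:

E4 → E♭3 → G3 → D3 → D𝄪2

Bb5 Bbb4 Db5 Ab4 A#3

E4 gives Bb5
Eb3 gives Bbb4
G3 gives Db5
D3 gives Ab4
D##2 gives A#3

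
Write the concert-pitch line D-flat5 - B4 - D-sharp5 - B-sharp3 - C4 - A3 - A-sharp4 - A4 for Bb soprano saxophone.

Written C4 sounds as Bb3 on the Bb soprano saxophone, so concert pitches are written a major second up.
Db5 -> Eb5
B4 -> C#5
D#5 -> E#5
B#3 -> C##4
C4 -> D4
A3 -> B3
A#4 -> B#4
A4 -> B4

Eb5 C#5 E#5 C##4 D4 B3 B#4 B4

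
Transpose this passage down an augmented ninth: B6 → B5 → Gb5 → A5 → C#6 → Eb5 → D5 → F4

Ab5 Ab4 Fbb4 Gb4 Bb4 Dbb4 Cb4 Ebb3

B6: a ninth down reaches A, and 15 semitones makes it Ab5.
B5 down an augmented ninth is Ab4.
An augmented ninth down from Gb5 gives Fbb4.
A5: a ninth down reaches G, and 15 semitones makes it Gb4.
C#6 down an augmented ninth is Bb4.
An augmented ninth down from Eb5 gives Dbb4.
D5: a ninth down reaches C, and 15 semitones makes it Cb4.
An augmented ninth down from F4 gives Ebb3.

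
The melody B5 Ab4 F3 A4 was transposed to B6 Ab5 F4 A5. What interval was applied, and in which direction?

up a perfect octave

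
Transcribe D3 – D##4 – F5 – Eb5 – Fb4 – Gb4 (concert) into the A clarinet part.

The A clarinet sounds a minor third below written, so the written part must be a minor third above concert — transpose each note up.
D3 -> F3
D##4 -> F##4
F5 -> Ab5
Eb5 -> Gb5
Fb4 -> Abb4
Gb4 -> Bbb4

F3 F##4 Ab5 Gb5 Abb4 Bbb4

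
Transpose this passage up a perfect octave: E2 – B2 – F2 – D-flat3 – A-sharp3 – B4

A perfect octave up from E2 gives E3.
B2: an octave up reaches B, and 12 semitones makes it B3.
A perfect octave up from F2 gives F3.
Db3 up a perfect octave is Db4.
A#3: an octave up reaches A, and 12 semitones makes it A#4.
A perfect octave up from B4 gives B5.

E3 B3 F3 Db4 A#4 B5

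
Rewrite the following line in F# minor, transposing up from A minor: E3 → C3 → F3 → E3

C#4 A3 D4 C#4

A minor to F# minor up is a major sixth, so every note moves up by that interval.
E3 to C#4
C3 to A3
F3 to D4
E3 to C#4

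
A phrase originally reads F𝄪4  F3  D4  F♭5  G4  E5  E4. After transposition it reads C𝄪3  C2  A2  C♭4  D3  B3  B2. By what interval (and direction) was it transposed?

From F##4 to C##3 is 11 letter names — an eleventh of some quality.
C##3 to F##4 is 17 semitones, which makes it a perfect eleventh; the second version is lower, so the direction is down.
Checking another pair — E4 → B2 — gives the same interval.

down a perfect eleventh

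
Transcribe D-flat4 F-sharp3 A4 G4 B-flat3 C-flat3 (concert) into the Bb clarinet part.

The Bb clarinet sounds a major second below written, so the written part must be a major second above concert — transpose each note up.
Db4 becomes Eb4
F#3 becomes G#3
A4 becomes B4
G4 becomes A4
Bb3 becomes C4
Cb3 becomes Db3

Eb4 G#3 B4 A4 C4 Db3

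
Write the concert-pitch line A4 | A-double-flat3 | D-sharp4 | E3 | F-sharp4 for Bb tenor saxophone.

B5 Bbb4 E#5 F#4 G#5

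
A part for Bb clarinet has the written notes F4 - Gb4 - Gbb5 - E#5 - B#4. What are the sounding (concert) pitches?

Eb4 Fb4 Fbb5 D#5 A#4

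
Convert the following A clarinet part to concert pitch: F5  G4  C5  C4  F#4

Written C4 on the A clarinet sounds as A3, a minor third lower; apply that shift to every note.
F5 → D5
G4 → E4
C5 → A4
C4 → A3
F#4 → D#4

D5 E4 A4 A3 D#4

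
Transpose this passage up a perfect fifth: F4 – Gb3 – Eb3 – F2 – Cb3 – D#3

F4 up a perfect fifth is C5.
Gb3 up a perfect fifth is Db4.
Eb3: a fifth up reaches B, and 7 semitones makes it Bb3.
A perfect fifth up from F2 gives C3.
Cb3: a fifth up reaches G, and 7 semitones makes it Gb3.
D#3: a fifth up reaches A, and 7 semitones makes it A#3.

C5 Db4 Bb3 C3 Gb3 A#3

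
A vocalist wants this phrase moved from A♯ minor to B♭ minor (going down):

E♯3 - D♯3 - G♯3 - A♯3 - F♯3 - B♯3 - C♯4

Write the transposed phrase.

From A♯ down to B♭ is an augmented seventh; apply that to each pitch.
E#3 -> F2
D#3 -> Eb2
G#3 -> Ab2
A#3 -> Bb2
F#3 -> Gb2
B#3 -> C3
C#4 -> Db3

F2 Eb2 Ab2 Bb2 Gb2 C3 Db3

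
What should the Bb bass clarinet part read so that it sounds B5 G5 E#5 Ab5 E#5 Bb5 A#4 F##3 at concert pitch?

C#7 A6 F##6 Bb6 F##6 C7 B#5 G##4

Written C4 sounds as Bb2 on the Bb bass clarinet, so concert pitches are written a major ninth up.
B5 → C#7
G5 → A6
E#5 → F##6
Ab5 → Bb6
E#5 → F##6
Bb5 → C7
A#4 → B#5
F##3 → G##4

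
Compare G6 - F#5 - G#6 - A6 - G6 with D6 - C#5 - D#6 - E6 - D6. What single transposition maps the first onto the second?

down a perfect fourth

From G6 to D6 is 4 letter names — a fourth of some quality.
D6 to G6 is 5 semitones, which makes it a perfect fourth; the second version is lower, so the direction is down.
Checking another pair — G6 → D6 — gives the same interval.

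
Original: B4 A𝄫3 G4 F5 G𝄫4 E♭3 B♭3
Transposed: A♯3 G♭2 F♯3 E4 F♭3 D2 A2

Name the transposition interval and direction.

down a minor ninth

Take the first pair: B4 → A#3. B to A spans 9 letter names, so the interval is some kind of ninth.
A#3 to B4 is 13 semitones, which makes it a minor ninth; the second version is lower, so the direction is down.
Checking another pair — Bb3 → A2 — gives the same interval.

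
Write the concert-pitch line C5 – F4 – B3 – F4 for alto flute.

F5 Bb4 E4 Bb4

Written C4 sounds as G3 on the alto flute, so concert pitches are written a perfect fourth up.
C5 becomes F5
F4 becomes Bb4
B3 becomes E4
F4 becomes Bb4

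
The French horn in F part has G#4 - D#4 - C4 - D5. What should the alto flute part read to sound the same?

F#4 C#4 Bb3 C5

First find concert pitch: the French horn in F sounds a perfect fifth below written, so G#4 D#4 C4 D5 sounds C#4 G#3 F3 G4.
Then write for alto flute: it sounds a perfect fourth below written, so the part must be a perfect fourth above concert.
C#4 → F#4
G#3 → C#4
F3 → Bb3
G4 → C5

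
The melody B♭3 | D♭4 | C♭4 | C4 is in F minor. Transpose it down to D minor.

From F down to D is a minor third; apply that to each pitch.
Bb3 → G3
Db4 → Bb3
Cb4 → Ab3
C4 → A3

G3 Bb3 Ab3 A3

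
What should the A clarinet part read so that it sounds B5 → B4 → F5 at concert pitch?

D6 D5 Ab5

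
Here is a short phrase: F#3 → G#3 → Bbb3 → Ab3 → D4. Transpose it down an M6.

A2 B2 Dbb3 Cb3 F3

F#3: a sixth down reaches A, and 9 semitones makes it A2.
G#3 down a major sixth is B2.
Bbb3 down a major sixth is Dbb3.
Ab3 down a major sixth is Cb3.
A major sixth down from D4 gives F3.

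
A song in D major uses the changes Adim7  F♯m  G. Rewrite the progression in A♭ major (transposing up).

Ebdim7 Cm Db

D major up to A♭ major is a diminished fifth; each chord root moves by that interval while the quality stays the same.
Adim7: root A up a diminished fifth → Eb, giving Ebdim7.
F♯m: root F♯ up a diminished fifth → C, giving Cm.
G: root G up a diminished fifth → Db, giving Db.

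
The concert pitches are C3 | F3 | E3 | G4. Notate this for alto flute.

Written C4 sounds as G3 on the alto flute, so concert pitches are written a perfect fourth up.
C3 gives F3
F3 gives Bb3
E3 gives A3
G4 gives C5

F3 Bb3 A3 C5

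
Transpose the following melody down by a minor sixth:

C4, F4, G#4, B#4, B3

E3 A3 B#3 D##4 D#3

C4 gives E3
F4 gives A3
G#4 gives B#3
B#4 gives D##4
B3 gives D#3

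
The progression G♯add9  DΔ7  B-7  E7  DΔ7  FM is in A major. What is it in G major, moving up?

A major up to G major is a minor seventh; each chord root moves by that interval while the quality stays the same.
G♯add9: root G♯ up a minor seventh → F#, giving F#add9.
DΔ7: root D up a minor seventh → C, giving CΔ7.
B-7: root B up a minor seventh → A, giving A-7.
E7: root E up a minor seventh → D, giving D7.
DΔ7: root D up a minor seventh → C, giving CΔ7.
FM: root F up a minor seventh → Eb, giving EbM.

F#add9 CΔ7 A-7 D7 CΔ7 EbM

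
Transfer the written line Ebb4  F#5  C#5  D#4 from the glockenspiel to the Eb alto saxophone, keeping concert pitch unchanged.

Cb7 D#8 A#7 B#6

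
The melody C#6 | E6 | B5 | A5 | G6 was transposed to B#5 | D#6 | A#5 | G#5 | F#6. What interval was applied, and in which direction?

down a minor second

From C#6 to B#5 is 2 letter names — a second of some quality.
B#5 to C#6 is 1 semitone, which makes it a minor second; the second version is lower, so the direction is down.
Checking another pair — G6 → F#6 — gives the same interval.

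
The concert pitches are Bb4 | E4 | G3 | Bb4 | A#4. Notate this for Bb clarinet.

C5 F#4 A3 C5 B#4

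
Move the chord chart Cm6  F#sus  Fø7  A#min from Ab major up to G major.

Bm6 E#sus Eø7 G##min

Ab major up to G major is a major seventh; each chord root moves by that interval while the quality stays the same.
Cm6: root C up a major seventh → B, giving Bm6.
F#sus: root F# up a major seventh → E#, giving E#sus.
Fø7: root F up a major seventh → E, giving Eø7.
A#min: root A# up a major seventh → G##, giving G##min.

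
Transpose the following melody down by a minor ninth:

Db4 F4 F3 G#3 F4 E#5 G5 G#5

C3 E3 E2 F##2 E3 D##4 F#4 F##4

Db4: a ninth down reaches C, and 13 semitones makes it C3.
A minor ninth down from F4 gives E3.
F3: a ninth down reaches E, and 13 semitones makes it E2.
G#3: a ninth down reaches F, and 13 semitones makes it F##2.
F4 down a minor ninth is E3.
E#5 down a minor ninth is D##4.
G5: a ninth down reaches F, and 13 semitones makes it F#4.
G#5 down a minor ninth is F##4.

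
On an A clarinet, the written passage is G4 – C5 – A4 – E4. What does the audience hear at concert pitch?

The A clarinet sounds a minor third below written, so transpose each written note down a minor third.
G4 to E4
C5 to A4
A4 to F#4
E4 to C#4

E4 A4 F#4 C#4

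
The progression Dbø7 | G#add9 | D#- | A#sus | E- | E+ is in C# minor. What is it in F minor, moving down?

Gbbø7 Cadd9 G- Dsus Ab- Ab+

C# minor down to F minor is an augmented fifth; each chord root moves by that interval while the quality stays the same.
Dbø7: root Db down an augmented fifth → Gbb, giving Gbbø7.
G#add9: root G# down an augmented fifth → C, giving Cadd9.
D#-: root D# down an augmented fifth → G, giving G-.
A#sus: root A# down an augmented fifth → D, giving Dsus.
E-: root E down an augmented fifth → Ab, giving Ab-.
E+: root E down an augmented fifth → Ab, giving Ab+.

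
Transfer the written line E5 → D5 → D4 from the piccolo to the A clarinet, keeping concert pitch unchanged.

G6 F6 F5

First find concert pitch: the piccolo sounds a perfect octave above written, so E5 D5 D4 sounds E6 D6 D5.
Then write for A clarinet: it sounds a minor third below written, so the part must be a minor third above concert.
E6 → G6
D6 → F6
D5 → F5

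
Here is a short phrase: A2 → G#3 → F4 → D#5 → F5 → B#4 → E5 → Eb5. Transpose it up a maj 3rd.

A major third up from A2 gives C#3.
G#3 up a major third is B#3.
F4 up a major third is A4.
D#5: a third up reaches F, and 4 semitones makes it F##5.
A major third up from F5 gives A5.
B#4 up a major third is D##5.
E5: a third up reaches G, and 4 semitones makes it G#5.
Eb5: a third up reaches G, and 4 semitones makes it G5.

C#3 B#3 A4 F##5 A5 D##5 G#5 G5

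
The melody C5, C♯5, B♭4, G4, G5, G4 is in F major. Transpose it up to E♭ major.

F major to E♭ major up is a minor seventh, so every note moves up by that interval.
C5 to Bb5
C#5 to B5
Bb4 to Ab5
G4 to F5
G5 to F6
G4 to F5

Bb5 B5 Ab5 F5 F6 F5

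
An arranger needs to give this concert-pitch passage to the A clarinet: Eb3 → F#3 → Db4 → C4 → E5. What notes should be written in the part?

Gb3 A3 Fb4 Eb4 G5

Written C4 sounds as A3 on the A clarinet, so concert pitches are written a minor third up.
Eb3 gives Gb3
F#3 gives A3
Db4 gives Fb4
C4 gives Eb4
E5 gives G5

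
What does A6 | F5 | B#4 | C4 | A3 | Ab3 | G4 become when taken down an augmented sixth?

Cb6 Abb4 D4 Ebb3 Cb3 Cbb3 Bbb3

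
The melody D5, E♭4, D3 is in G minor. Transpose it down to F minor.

G minor to F minor down is a major second, so every note moves down by that interval.
D5 becomes C5
Eb4 becomes Db4
D3 becomes C3

C5 Db4 C3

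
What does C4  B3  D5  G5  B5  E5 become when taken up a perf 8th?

C5 B4 D6 G6 B6 E6

A perfect octave up from C4 gives C5.
A perfect octave up from B3 gives B4.
D5: an octave up reaches D, and 12 semitones makes it D6.
G5 up a perfect octave is G6.
A perfect octave up from B5 gives B6.
E5: an octave up reaches E, and 12 semitones makes it E6.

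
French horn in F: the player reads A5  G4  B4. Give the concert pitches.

D5 C4 E4

Written C4 on the French horn in F sounds as F3, a perfect fifth lower; apply that shift to every note.
A5 gives D5
G4 gives C4
B4 gives E4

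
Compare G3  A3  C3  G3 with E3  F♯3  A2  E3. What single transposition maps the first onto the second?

down a minor third

Take the first pair: G3 → E3. G to E spans 3 letter names, so the interval is some kind of third.
E3 to G3 is 3 semitones, which makes it a minor third; the second version is lower, so the direction is down.
Checking another pair — G3 → E3 — gives the same interval.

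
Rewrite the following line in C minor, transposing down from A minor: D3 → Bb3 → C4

A minor to C minor down is a major sixth, so every note moves down by that interval.
D3 becomes F2
Bb3 becomes Db3
C4 becomes Eb3

F2 Db3 Eb3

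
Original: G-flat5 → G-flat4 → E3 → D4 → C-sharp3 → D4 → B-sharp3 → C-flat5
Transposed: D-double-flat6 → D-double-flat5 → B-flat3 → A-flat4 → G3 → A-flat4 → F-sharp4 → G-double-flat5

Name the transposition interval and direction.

Take the first pair: Gb5 → Dbb6. G to D spans 5 letter names, so the interval is some kind of fifth.
Gb5 to Dbb6 is 6 semitones, which makes it a diminished fifth; the second version is higher, so the direction is up.
Checking another pair — Cb5 → Gbb5 — gives the same interval.

up a diminished fifth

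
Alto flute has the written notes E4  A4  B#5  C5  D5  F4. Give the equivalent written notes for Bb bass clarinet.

C#5 F#5 G##6 A5 B5 D5

First find concert pitch: the alto flute sounds a perfect fourth below written, so E4 A4 B#5 C5 D5 F4 sounds B3 E4 F##5 G4 A4 C4.
Then write for Bb bass clarinet: it sounds a major ninth below written, so the part must be a major ninth above concert.
B3 → C#5
E4 → F#5
F##5 → G##6
G4 → A5
A4 → B5
C4 → D5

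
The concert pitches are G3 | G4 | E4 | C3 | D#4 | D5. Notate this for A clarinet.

Written C4 sounds as A3 on the A clarinet, so concert pitches are written a minor third up.
G3 -> Bb3
G4 -> Bb4
E4 -> G4
C3 -> Eb3
D#4 -> F#4
D5 -> F5

Bb3 Bb4 G4 Eb3 F#4 F5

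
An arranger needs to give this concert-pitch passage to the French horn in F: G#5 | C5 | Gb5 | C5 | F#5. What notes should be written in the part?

The French horn in F sounds a perfect fifth below written, so the written part must be a perfect fifth above concert — transpose each note up.
G#5 -> D#6
C5 -> G5
Gb5 -> Db6
C5 -> G5
F#5 -> C#6

D#6 G5 Db6 G5 C#6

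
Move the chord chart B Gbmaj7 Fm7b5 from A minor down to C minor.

D Bbbmaj7 Abm7b5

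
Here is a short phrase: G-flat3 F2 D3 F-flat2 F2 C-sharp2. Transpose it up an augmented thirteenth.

Gb3 up an augmented thirteenth is E5.
F2 up an augmented thirteenth is D#4.
An augmented thirteenth up from D3 gives B#4.
An augmented thirteenth up from Fb2 gives D4.
F2 up an augmented thirteenth is D#4.
An augmented thirteenth up from C#2 gives A##3.

E5 D#4 B#4 D4 D#4 A##3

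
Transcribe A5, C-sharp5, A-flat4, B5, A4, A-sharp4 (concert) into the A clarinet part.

C6 E5 Cb5 D6 C5 C#5

Written C4 sounds as A3 on the A clarinet, so concert pitches are written a minor third up.
A5 to C6
C#5 to E5
Ab4 to Cb5
B5 to D6
A4 to C5
A#4 to C#5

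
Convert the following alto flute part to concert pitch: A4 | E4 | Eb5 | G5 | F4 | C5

E4 B3 Bb4 D5 C4 G4

Written C4 on the alto flute sounds as G3, a perfect fourth lower; apply that shift to every note.
A4 becomes E4
E4 becomes B3
Eb5 becomes Bb4
G5 becomes D5
F4 becomes C4
C5 becomes G4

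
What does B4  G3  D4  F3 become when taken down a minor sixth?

B4 -> D#4
G3 -> B2
D4 -> F#3
F3 -> A2

D#4 B2 F#3 A2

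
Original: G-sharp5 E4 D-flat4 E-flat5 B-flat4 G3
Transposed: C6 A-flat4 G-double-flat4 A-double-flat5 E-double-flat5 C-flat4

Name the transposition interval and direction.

up a diminished fourth

Take the first pair: G#5 → C6. G to C spans 4 letter names, so the interval is some kind of fourth.
G#5 to C6 is 4 semitones, which makes it a diminished fourth; the second version is higher, so the direction is up.
Checking another pair — G3 → Cb4 — gives the same interval.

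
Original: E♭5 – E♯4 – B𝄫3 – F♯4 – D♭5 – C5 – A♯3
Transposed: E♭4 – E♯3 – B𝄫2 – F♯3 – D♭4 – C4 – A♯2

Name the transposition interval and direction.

Take the first pair: Eb5 → Eb4. E to E spans 8 letter names, so the interval is some kind of octave.
Eb4 to Eb5 is 12 semitones, which makes it a perfect octave; the second version is lower, so the direction is down.
Checking another pair — A#3 → A#2 — gives the same interval.

down a perfect octave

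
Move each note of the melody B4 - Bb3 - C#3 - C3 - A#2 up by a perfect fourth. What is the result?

B4 becomes E5
Bb3 becomes Eb4
C#3 becomes F#3
C3 becomes F3
A#2 becomes D#3

E5 Eb4 F#3 F3 D#3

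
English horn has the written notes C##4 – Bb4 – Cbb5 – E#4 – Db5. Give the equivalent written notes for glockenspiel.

F##1 Eb2 Fbb2 A#1 Gb2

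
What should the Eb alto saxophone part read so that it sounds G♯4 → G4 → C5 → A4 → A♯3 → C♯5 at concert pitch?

E#5 E5 A5 F#5 F##4 A#5

Written C4 sounds as Eb3 on the Eb alto saxophone, so concert pitches are written a major sixth up.
G#4 becomes E#5
G4 becomes E5
C5 becomes A5
A4 becomes F#5
A#3 becomes F##4
C#5 becomes A#5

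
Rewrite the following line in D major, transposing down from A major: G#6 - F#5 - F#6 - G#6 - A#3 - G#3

A major to D major down is a perfect fifth, so every note moves down by that interval.
G#6 becomes C#6
F#5 becomes B4
F#6 becomes B5
G#6 becomes C#6
A#3 becomes D#3
G#3 becomes C#3

C#6 B4 B5 C#6 D#3 C#3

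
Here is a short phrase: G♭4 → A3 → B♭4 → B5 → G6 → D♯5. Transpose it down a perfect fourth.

A perfect fourth down from Gb4 gives Db4.
A3: a fourth down reaches E, and 5 semitones makes it E3.
A perfect fourth down from Bb4 gives F4.
B5: a fourth down reaches F, and 5 semitones makes it F#5.
A perfect fourth down from G6 gives D6.
A perfect fourth down from D#5 gives A#4.

Db4 E3 F4 F#5 D6 A#4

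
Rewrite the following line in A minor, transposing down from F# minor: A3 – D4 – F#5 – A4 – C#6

From F# down to A is a major sixth; apply that to each pitch.
A3 → C3
D4 → F3
F#5 → A4
A4 → C4
C#6 → E5

C3 F3 A4 C4 E5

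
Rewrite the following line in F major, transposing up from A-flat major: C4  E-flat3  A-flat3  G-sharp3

A4 C4 F4 E#4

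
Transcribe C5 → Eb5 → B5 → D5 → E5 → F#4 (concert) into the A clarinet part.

Eb5 Gb5 D6 F5 G5 A4

The A clarinet sounds a minor third below written, so the written part must be a minor third above concert — transpose each note up.
C5 gives Eb5
Eb5 gives Gb5
B5 gives D6
D5 gives F5
E5 gives G5
F#4 gives A4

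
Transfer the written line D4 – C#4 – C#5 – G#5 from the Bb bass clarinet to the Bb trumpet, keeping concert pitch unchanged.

First find concert pitch: the Bb bass clarinet sounds a major ninth below written, so D4 C#4 C#5 G#5 sounds C3 B2 B3 F#4.
Then write for Bb trumpet: it sounds a major second below written, so the part must be a major second above concert.
C3 → D3
B2 → C#3
B3 → C#4
F#4 → G#4

D3 C#3 C#4 G#4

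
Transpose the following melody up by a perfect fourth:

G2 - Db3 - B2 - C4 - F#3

A perfect fourth up from G2 gives C3.
Db3: a fourth up reaches G, and 5 semitones makes it Gb3.
B2 up a perfect fourth is E3.
A perfect fourth up from C4 gives F4.
F#3: a fourth up reaches B, and 5 semitones makes it B3.

C3 Gb3 E3 F4 B3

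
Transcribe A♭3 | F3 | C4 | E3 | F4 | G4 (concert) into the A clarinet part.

Written C4 sounds as A3 on the A clarinet, so concert pitches are written a minor third up.
Ab3 → Cb4
F3 → Ab3
C4 → Eb4
E3 → G3
F4 → Ab4
G4 → Bb4

Cb4 Ab3 Eb4 G3 Ab4 Bb4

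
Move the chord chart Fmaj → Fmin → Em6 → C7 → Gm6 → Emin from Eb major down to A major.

Eb major down to A major is a diminished fifth; each chord root moves by that interval while the quality stays the same.
Fmaj: root F down a diminished fifth → B, giving Bmaj.
Fmin: root F down a diminished fifth → B, giving Bmin.
Em6: root E down a diminished fifth → A#, giving A#m6.
C7: root C down a diminished fifth → F#, giving F#7.
Gm6: root G down a diminished fifth → C#, giving C#m6.
Emin: root E down a diminished fifth → A#, giving A#min.

Bmaj Bmin A#m6 F#7 C#m6 A#min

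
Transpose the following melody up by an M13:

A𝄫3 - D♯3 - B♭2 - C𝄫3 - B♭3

Fb5 B#4 G4 Abb4 G5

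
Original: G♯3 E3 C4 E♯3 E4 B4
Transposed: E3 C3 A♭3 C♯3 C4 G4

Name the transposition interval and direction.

From G#3 to E3 is 3 letter names — a third of some quality.
E3 to G#3 is 4 semitones, which makes it a major third; the second version is lower, so the direction is down.
Checking another pair — B4 → G4 — gives the same interval.

down a major third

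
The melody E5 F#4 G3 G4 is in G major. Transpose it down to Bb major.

G4 A3 Bb2 Bb3

From G down to Bb is a major sixth; apply that to each pitch.
E5 becomes G4
F#4 becomes A3
G3 becomes Bb2
G4 becomes Bb3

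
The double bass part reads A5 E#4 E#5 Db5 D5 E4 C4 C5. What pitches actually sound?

A4 E#3 E#4 Db4 D4 E3 C3 C4

Written C4 on the double bass sounds as C3, a perfect octave lower; apply that shift to every note.
A5 to A4
E#4 to E#3
E#5 to E#4
Db5 to Db4
D5 to D4
E4 to E3
C4 to C3
C5 to C4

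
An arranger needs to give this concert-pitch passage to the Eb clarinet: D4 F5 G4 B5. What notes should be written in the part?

The Eb clarinet sounds a minor third above written, so the written part must be a minor third below concert — transpose each note down.
D4 gives B3
F5 gives D5
G4 gives E4
B5 gives G#5

B3 D5 E4 G#5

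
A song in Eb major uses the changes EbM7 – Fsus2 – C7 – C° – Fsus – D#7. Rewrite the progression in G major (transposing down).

GM7 Asus2 E7 E° Asus F##7

Eb major down to G major is a minor sixth; each chord root moves by that interval while the quality stays the same.
EbM7: root Eb down a minor sixth → G, giving GM7.
Fsus2: root F down a minor sixth → A, giving Asus2.
C7: root C down a minor sixth → E, giving E7.
C°: root C down a minor sixth → E, giving E°.
Fsus: root F down a minor sixth → A, giving Asus.
D#7: root D# down a minor sixth → F##, giving F##7.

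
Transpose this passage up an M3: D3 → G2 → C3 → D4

D3 to F#3
G2 to B2
C3 to E3
D4 to F#4

F#3 B2 E3 F#4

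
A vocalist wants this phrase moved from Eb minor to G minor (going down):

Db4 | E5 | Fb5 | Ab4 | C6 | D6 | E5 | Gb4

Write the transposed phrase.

F3 G#4 Ab4 C4 E5 F#5 G#4 Bb3

Eb minor to G minor down is a minor sixth, so every note moves down by that interval.
Db4 gives F3
E5 gives G#4
Fb5 gives Ab4
Ab4 gives C4
C6 gives E5
D6 gives F#5
E5 gives G#4
Gb4 gives Bb3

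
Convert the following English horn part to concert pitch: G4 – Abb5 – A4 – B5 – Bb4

C4 Dbb5 D4 E5 Eb4

The English horn sounds a perfect fifth below written, so transpose each written note down a perfect fifth.
G4 -> C4
Abb5 -> Dbb5
A4 -> D4
B5 -> E5
Bb4 -> Eb4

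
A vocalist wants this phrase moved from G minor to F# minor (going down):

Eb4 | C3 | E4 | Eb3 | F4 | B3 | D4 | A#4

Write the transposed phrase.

D4 B2 D#4 D3 E4 A#3 C#4 G##4

From G down to F# is a minor second; apply that to each pitch.
Eb4 becomes D4
C3 becomes B2
E4 becomes D#4
Eb3 becomes D3
F4 becomes E4
B3 becomes A#3
D4 becomes C#4
A#4 becomes G##4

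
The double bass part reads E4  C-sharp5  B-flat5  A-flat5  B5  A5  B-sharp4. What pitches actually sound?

Written C4 on the double bass sounds as C3, a perfect octave lower; apply that shift to every note.
E4 → E3
C#5 → C#4
Bb5 → Bb4
Ab5 → Ab4
B5 → B4
A5 → A4
B#4 → B#3

E3 C#4 Bb4 Ab4 B4 A4 B#3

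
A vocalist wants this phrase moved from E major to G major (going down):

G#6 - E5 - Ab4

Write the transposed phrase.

B5 G4 Cb4

E major to G major down is a major sixth, so every note moves down by that interval.
G#6 → B5
E5 → G4
Ab4 → Cb4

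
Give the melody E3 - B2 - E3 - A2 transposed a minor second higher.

E3 → F3
B2 → C3
E3 → F3
A2 → Bb2

F3 C3 F3 Bb2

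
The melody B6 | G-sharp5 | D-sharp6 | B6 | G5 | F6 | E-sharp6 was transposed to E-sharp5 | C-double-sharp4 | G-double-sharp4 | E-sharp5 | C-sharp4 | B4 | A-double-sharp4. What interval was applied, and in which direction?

down a diminished twelfth

From B6 to E#5 is 12 letter names — a twelfth of some quality.
E#5 to B6 is 18 semitones, which makes it a diminished twelfth; the second version is lower, so the direction is down.
Checking another pair — E#6 → A##4 — gives the same interval.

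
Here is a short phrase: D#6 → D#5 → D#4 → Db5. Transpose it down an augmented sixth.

F5 F4 F3 Fbb4

D#6 gives F5
D#5 gives F4
D#4 gives F3
Db5 gives Fbb4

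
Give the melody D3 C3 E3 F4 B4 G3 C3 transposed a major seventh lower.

Eb2 Db2 F2 Gb3 C4 Ab2 Db2

D3 → Eb2
C3 → Db2
E3 → F2
F4 → Gb3
B4 → C4
G3 → Ab2
C3 → Db2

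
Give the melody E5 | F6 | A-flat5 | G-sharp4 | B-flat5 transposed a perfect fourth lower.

E5 becomes B4
F6 becomes C6
Ab5 becomes Eb5
G#4 becomes D#4
Bb5 becomes F5

B4 C6 Eb5 D#4 F5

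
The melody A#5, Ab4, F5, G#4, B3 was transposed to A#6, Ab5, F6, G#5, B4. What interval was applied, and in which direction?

up a perfect octave

Take the first pair: A#5 → A#6. A to A spans 8 letter names, so the interval is some kind of octave.
A#5 to A#6 is 12 semitones, which makes it a perfect octave; the second version is higher, so the direction is up.
Checking another pair — B3 → B4 — gives the same interval.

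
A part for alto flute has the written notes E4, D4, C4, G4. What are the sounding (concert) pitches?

B3 A3 G3 D4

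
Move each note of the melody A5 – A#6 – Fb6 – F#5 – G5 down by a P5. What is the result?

A5: a fifth down reaches D, and 7 semitones makes it D5.
A#6 down a perfect fifth is D#6.
A perfect fifth down from Fb6 gives Bbb5.
F#5: a fifth down reaches B, and 7 semitones makes it B4.
A perfect fifth down from G5 gives C5.

D5 D#6 Bbb5 B4 C5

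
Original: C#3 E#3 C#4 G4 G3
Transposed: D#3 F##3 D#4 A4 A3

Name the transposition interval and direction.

From C#3 to D#3 is 2 letter names — a second of some quality.
C#3 to D#3 is 2 semitones, which makes it a major second; the second version is higher, so the direction is up.
Checking another pair — G3 → A3 — gives the same interval.

up a major second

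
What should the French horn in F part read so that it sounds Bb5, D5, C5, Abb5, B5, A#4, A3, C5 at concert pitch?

Written C4 sounds as F3 on the French horn in F, so concert pitches are written a perfect fifth up.
Bb5 → F6
D5 → A5
C5 → G5
Abb5 → Ebb6
B5 → F#6
A#4 → E#5
A3 → E4
C5 → G5

F6 A5 G5 Ebb6 F#6 E#5 E4 G5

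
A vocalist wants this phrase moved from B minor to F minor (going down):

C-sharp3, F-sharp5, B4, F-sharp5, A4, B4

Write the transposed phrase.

B minor to F minor down is an augmented fourth, so every note moves down by that interval.
C#3 becomes G2
F#5 becomes C5
B4 becomes F4
F#5 becomes C5
A4 becomes Eb4
B4 becomes F4

G2 C5 F4 C5 Eb4 F4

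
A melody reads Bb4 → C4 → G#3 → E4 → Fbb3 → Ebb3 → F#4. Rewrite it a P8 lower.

A perfect octave down from Bb4 gives Bb3.
C4 down a perfect octave is C3.
G#3 down a perfect octave is G#2.
A perfect octave down from E4 gives E3.
Fbb3: an octave down reaches F, and 12 semitones makes it Fbb2.
Ebb3: an octave down reaches E, and 12 semitones makes it Ebb2.
F#4 down a perfect octave is F#3.

Bb3 C3 G#2 E3 Fbb2 Ebb2 F#3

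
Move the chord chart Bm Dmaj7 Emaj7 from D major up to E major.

D major up to E major is a major second; each chord root moves by that interval while the quality stays the same.
Bm: root B up a major second → C#, giving C#m.
Dmaj7: root D up a major second → E, giving Emaj7.
Emaj7: root E up a major second → F#, giving F#maj7.

C#m Emaj7 F#maj7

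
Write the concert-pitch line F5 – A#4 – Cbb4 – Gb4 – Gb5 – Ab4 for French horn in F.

C6 E#5 Gbb4 Db5 Db6 Eb5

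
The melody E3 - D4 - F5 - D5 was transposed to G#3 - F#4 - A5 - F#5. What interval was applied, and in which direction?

From E3 to G#3 is 3 letter names — a third of some quality.
E3 to G#3 is 4 semitones, which makes it a major third; the second version is higher, so the direction is up.
Checking another pair — D5 → F#5 — gives the same interval.

up a major third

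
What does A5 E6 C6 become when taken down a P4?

E5 B5 G5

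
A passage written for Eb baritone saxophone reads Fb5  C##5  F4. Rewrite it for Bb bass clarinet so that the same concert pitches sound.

Bbb4 F##4 Bb3

First find concert pitch: the Eb baritone saxophone sounds a major thirteenth below written, so Fb5 C##5 F4 sounds Abb3 E#3 Ab2.
Then write for Bb bass clarinet: it sounds a major ninth below written, so the part must be a major ninth above concert.
Abb3 → Bbb4
E#3 → F##4
Ab2 → Bb3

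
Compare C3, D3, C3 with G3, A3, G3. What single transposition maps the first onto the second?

up a perfect fifth

Take the first pair: C3 → G3. C to G spans 5 letter names, so the interval is some kind of fifth.
C3 to G3 is 7 semitones, which makes it a perfect fifth; the second version is higher, so the direction is up.
Checking another pair — C3 → G3 — gives the same interval.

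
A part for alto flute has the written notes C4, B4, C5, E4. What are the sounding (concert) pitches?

G3 F#4 G4 B3

Written C4 on the alto flute sounds as G3, a perfect fourth lower; apply that shift to every note.
C4 to G3
B4 to F#4
C5 to G4
E4 to B3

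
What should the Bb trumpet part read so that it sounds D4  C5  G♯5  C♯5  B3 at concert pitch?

The Bb trumpet sounds a major second below written, so the written part must be a major second above concert — transpose each note up.
D4 gives E4
C5 gives D5
G#5 gives A#5
C#5 gives D#5
B3 gives C#4

E4 D5 A#5 D#5 C#4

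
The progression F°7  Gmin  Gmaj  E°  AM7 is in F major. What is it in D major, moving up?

D°7 Emin Emaj C#° F#M7

F major up to D major is a major sixth; each chord root moves by that interval while the quality stays the same.
F°7: root F up a major sixth → D, giving D°7.
Gmin: root G up a major sixth → E, giving Emin.
Gmaj: root G up a major sixth → E, giving Emaj.
E°: root E up a major sixth → C#, giving C#°.
AM7: root A up a major sixth → F#, giving F#M7.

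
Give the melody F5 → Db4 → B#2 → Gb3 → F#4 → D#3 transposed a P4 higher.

Bb5 Gb4 E#3 Cb4 B4 G#3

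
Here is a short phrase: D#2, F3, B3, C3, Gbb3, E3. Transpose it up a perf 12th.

D#2 → A#3
F3 → C5
B3 → F#5
C3 → G4
Gbb3 → Dbb5
E3 → B4

A#3 C5 F#5 G4 Dbb5 B4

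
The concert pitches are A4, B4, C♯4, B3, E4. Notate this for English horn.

E5 F#5 G#4 F#4 B4

Written C4 sounds as F3 on the English horn, so concert pitches are written a perfect fifth up.
A4 to E5
B4 to F#5
C#4 to G#4
B3 to F#4
E4 to B4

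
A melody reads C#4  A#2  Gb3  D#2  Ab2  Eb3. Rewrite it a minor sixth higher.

C#4 to A4
A#2 to F#3
Gb3 to Ebb4
D#2 to B2
Ab2 to Fb3
Eb3 to Cb4

A4 F#3 Ebb4 B2 Fb3 Cb4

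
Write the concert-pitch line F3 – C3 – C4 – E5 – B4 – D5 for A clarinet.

Ab3 Eb3 Eb4 G5 D5 F5

The A clarinet sounds a minor third below written, so the written part must be a minor third above concert — transpose each note up.
F3 → Ab3
C3 → Eb3
C4 → Eb4
E5 → G5
B4 → D5
D5 → F5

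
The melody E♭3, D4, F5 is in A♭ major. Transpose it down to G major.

D3 C#4 E5

A♭ major to G major down is a minor second, so every note moves down by that interval.
Eb3 -> D3
D4 -> C#4
F5 -> E5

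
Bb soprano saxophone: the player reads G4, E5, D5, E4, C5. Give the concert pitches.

F4 D5 C5 D4 Bb4

The Bb soprano saxophone sounds a major second below written, so transpose each written note down a major second.
G4 -> F4
E5 -> D5
D5 -> C5
E4 -> D4
C5 -> Bb4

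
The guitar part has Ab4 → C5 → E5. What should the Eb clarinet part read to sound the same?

F3 A3 C#4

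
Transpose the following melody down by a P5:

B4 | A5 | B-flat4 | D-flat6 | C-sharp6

B4 -> E4
A5 -> D5
Bb4 -> Eb4
Db6 -> Gb5
C#6 -> F#5

E4 D5 Eb4 Gb5 F#5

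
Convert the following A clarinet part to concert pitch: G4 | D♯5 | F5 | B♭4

The A clarinet sounds a minor third below written, so transpose each written note down a minor third.
G4 to E4
D#5 to B#4
F5 to D5
Bb4 to G4

E4 B#4 D5 G4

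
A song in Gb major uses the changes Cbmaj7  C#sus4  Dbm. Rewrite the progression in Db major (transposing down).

Gbmaj7 G#sus4 Abm

Gb major down to Db major is a perfect fourth; each chord root moves by that interval while the quality stays the same.
Cbmaj7: root Cb down a perfect fourth → Gb, giving Gbmaj7.
C#sus4: root C# down a perfect fourth → G#, giving G#sus4.
Dbm: root Db down a perfect fourth → Ab, giving Abm.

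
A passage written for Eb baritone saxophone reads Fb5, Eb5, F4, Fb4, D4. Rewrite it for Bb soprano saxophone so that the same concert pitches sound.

Bbb3 Ab3 Bb2 Bbb2 G2

First find concert pitch: the Eb baritone saxophone sounds a major thirteenth below written, so Fb5 Eb5 F4 Fb4 D4 sounds Abb3 Gb3 Ab2 Abb2 F2.
Then write for Bb soprano saxophone: it sounds a major second below written, so the part must be a major second above concert.
Abb3 → Bbb3
Gb3 → Ab3
Ab2 → Bb2
Abb2 → Bbb2
F2 → G2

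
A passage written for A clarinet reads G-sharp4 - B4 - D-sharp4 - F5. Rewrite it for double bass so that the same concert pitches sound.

E#5 G#5 B#4 D6

First find concert pitch: the A clarinet sounds a minor third below written, so G-sharp4 B4 D-sharp4 F5 sounds E#4 G#4 B#3 D5.
Then write for double bass: it sounds a perfect octave below written, so the part must be a perfect octave above concert.
E#4 → E#5
G#4 → G#5
B#3 → B#4
D5 → D6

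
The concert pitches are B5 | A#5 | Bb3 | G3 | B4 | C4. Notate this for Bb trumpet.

The Bb trumpet sounds a major second below written, so the written part must be a major second above concert — transpose each note up.
B5 -> C#6
A#5 -> B#5
Bb3 -> C4
G3 -> A3
B4 -> C#5
C4 -> D4

C#6 B#5 C4 A3 C#5 D4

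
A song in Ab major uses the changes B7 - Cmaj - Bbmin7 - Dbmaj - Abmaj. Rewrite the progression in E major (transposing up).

Ab major up to E major is an augmented fifth; each chord root moves by that interval while the quality stays the same.
B7: root B up an augmented fifth → F##, giving F##7.
Cmaj: root C up an augmented fifth → G#, giving G#maj.
Bbmin7: root Bb up an augmented fifth → F#, giving F#min7.
Dbmaj: root Db up an augmented fifth → A, giving Amaj.
Abmaj: root Ab up an augmented fifth → E, giving Emaj.

F##7 G#maj F#min7 Amaj Emaj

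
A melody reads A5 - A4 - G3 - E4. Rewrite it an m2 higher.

Bb5 Bb4 Ab3 F4

A5 to Bb5
A4 to Bb4
G3 to Ab3
E4 to F4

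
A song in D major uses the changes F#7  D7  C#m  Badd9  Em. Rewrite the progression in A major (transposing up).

C#7 A7 G#m F#add9 Bm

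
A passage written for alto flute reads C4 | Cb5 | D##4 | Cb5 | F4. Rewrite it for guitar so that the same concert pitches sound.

First find concert pitch: the alto flute sounds a perfect fourth below written, so C4 Cb5 D##4 Cb5 F4 sounds G3 Gb4 A##3 Gb4 C4.
Then write for guitar: it sounds a perfect octave below written, so the part must be a perfect octave above concert.
G3 → G4
Gb4 → Gb5
A##3 → A##4
Gb4 → Gb5
C4 → C5

G4 Gb5 A##4 Gb5 C5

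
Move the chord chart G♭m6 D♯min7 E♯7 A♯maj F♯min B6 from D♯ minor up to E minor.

Abbm6 Emin7 F#7 Bmaj Gmin C6

D♯ minor up to E minor is a minor second; each chord root moves by that interval while the quality stays the same.
G♭m6: root G♭ up a minor second → Abb, giving Abbm6.
D♯min7: root D♯ up a minor second → E, giving Emin7.
E♯7: root E♯ up a minor second → F#, giving F#7.
A♯maj: root A♯ up a minor second → B, giving Bmaj.
F♯min: root F♯ up a minor second → G, giving Gmin.
B6: root B up a minor second → C, giving C6.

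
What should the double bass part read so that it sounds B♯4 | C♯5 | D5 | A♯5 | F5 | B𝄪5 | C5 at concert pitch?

The double bass sounds a perfect octave below written, so the written part must be a perfect octave above concert — transpose each note up.
B#4 -> B#5
C#5 -> C#6
D5 -> D6
A#5 -> A#6
F5 -> F6
B##5 -> B##6
C5 -> C6

B#5 C#6 D6 A#6 F6 B##6 C6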